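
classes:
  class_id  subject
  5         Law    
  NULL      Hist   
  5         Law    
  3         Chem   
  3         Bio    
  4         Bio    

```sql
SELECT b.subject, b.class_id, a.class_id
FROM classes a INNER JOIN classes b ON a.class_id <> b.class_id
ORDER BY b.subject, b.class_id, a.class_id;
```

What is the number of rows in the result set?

16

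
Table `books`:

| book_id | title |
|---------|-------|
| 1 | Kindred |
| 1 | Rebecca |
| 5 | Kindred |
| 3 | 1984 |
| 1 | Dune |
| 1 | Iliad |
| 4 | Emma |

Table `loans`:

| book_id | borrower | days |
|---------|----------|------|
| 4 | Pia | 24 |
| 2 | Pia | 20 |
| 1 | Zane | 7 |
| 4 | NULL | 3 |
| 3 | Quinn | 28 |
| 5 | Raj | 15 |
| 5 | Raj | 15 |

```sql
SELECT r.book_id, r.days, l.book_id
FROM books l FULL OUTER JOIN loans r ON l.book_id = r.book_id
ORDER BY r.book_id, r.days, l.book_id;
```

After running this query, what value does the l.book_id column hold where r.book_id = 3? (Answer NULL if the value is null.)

3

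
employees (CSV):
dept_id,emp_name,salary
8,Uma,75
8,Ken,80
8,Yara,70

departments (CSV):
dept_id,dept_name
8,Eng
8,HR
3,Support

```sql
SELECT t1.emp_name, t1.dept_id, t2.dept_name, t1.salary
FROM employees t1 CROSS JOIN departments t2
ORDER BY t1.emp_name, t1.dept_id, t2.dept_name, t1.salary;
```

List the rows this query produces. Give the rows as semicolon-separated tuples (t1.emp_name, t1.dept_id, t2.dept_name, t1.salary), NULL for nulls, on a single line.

(Ken, 8, Eng, 80); (Ken, 8, HR, 80); (Ken, 8, Support, 80); (Uma, 8, Eng, 75); (Uma, 8, HR, 75); (Uma, 8, Support, 75); (Yara, 8, Eng, 70); (Yara, 8, HR, 70); (Yara, 8, Support, 70)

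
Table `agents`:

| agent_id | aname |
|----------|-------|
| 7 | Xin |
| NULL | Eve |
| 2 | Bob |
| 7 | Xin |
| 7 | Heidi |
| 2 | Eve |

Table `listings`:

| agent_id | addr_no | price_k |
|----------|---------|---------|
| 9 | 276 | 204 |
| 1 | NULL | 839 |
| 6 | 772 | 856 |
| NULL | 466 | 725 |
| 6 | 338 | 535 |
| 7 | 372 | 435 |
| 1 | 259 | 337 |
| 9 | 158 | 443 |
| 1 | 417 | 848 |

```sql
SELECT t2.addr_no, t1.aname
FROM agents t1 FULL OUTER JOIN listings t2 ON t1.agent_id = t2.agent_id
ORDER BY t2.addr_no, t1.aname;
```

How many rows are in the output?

14

FULL OUTER JOIN keeps every row from both sides; unmatched rows get NULL for the other side's columns.
Matching on t1.agent_id = t2.agent_id. A NULL in a compared column never satisfies the condition.
- t1 row (agent_id=7): matches 1 t2 row(s) → 1 output row(s).
- t1 row (agent_id=NULL): no match → kept, t2 columns NULL.
- t1 row (agent_id=2): no match → kept, t2 columns NULL.
- t1 row (agent_id=7): matches 1 t2 row(s) → 1 output row(s).
- t1 row (agent_id=7): matches 1 t2 row(s) → 1 output row(s).
- t1 row (agent_id=2): no match → kept, t2 columns NULL.
- 8 t2 row(s) had no t1 match → kept, t1 columns NULL.
Total: 3 matched + 11 padded = 14 rows.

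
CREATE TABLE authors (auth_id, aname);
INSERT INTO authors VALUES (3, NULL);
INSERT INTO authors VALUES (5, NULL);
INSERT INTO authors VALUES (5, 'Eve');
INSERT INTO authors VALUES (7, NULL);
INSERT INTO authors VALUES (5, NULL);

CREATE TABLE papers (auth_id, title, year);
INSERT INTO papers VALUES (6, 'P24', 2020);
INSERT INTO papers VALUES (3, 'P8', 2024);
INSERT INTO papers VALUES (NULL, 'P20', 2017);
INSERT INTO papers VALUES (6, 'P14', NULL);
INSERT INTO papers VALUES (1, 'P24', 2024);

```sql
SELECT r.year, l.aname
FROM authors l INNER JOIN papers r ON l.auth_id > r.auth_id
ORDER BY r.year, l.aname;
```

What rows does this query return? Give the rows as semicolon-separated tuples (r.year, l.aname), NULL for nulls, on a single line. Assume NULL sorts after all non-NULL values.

(2020, NULL); (2024, Eve); (2024, Eve); (2024, NULL); (2024, NULL); (2024, NULL); (2024, NULL); (2024, NULL); (2024, NULL); (2024, NULL); (NULL, NULL)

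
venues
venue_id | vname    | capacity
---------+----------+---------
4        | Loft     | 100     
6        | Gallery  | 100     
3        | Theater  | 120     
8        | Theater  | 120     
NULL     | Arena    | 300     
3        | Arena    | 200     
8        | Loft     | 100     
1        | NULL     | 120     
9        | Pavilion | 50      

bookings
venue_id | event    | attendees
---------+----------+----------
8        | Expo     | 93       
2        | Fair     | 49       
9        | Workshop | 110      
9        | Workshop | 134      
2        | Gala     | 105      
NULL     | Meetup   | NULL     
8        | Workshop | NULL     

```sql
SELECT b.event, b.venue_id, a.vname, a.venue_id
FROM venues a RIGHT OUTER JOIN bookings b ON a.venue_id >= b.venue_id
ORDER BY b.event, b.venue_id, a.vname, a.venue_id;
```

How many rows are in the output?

RIGHT JOIN keeps every row from `bookings`; unmatched rows get NULL for `venues`'s columns.
Matching on a.venue_id >= b.venue_id. A NULL in a compared column never satisfies the condition.
Matched pairs: 22; unmatched b rows kept: 1.
Total: 22 matched + 1 padded = 23 rows.

23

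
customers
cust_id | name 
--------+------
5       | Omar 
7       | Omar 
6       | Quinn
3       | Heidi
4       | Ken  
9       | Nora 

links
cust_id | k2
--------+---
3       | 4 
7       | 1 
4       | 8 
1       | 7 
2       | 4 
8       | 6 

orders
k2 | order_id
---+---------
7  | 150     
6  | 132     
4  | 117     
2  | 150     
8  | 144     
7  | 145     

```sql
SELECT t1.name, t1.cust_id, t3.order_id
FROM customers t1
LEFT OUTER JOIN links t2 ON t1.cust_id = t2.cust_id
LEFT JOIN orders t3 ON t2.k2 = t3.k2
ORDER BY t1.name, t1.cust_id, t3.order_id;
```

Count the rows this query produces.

6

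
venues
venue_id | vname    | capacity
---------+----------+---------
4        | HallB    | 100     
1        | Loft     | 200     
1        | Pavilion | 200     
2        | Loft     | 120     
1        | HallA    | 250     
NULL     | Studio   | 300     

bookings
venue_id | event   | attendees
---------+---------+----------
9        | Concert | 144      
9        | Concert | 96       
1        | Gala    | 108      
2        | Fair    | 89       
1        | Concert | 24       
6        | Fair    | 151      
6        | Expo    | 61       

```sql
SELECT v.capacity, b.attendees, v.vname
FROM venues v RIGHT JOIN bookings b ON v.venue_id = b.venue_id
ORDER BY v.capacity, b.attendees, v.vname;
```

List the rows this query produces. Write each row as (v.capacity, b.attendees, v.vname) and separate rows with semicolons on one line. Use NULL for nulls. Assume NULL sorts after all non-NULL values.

RIGHT JOIN keeps every row from `bookings`; unmatched rows get NULL for `venues`'s columns.
Matching on v.venue_id = b.venue_id. A NULL in a compared column never satisfies the condition.
- v[0] venue_id=4 → no match.
- v[1] venue_id=1 → 2 match(es) in b → 2 row(s).
- v[2] venue_id=1 → 2 match(es) in b → 2 row(s).
- v[3] venue_id=2 → 1 match(es) in b → 1 row(s).
- v[4] venue_id=1 → 2 match(es) in b → 2 row(s).
- v[5] venue_id=NULL → no match.
- plus 4 unmatched b row(s), each kept with NULL v columns.

(120, 89, Loft); (200, 24, Loft); (200, 24, Pavilion); (200, 108, Loft); (200, 108, Pavilion); (250, 24, HallA); (250, 108, HallA); (NULL, 61, NULL); (NULL, 96, NULL); (NULL, 144, NULL); (NULL, 151, NULL)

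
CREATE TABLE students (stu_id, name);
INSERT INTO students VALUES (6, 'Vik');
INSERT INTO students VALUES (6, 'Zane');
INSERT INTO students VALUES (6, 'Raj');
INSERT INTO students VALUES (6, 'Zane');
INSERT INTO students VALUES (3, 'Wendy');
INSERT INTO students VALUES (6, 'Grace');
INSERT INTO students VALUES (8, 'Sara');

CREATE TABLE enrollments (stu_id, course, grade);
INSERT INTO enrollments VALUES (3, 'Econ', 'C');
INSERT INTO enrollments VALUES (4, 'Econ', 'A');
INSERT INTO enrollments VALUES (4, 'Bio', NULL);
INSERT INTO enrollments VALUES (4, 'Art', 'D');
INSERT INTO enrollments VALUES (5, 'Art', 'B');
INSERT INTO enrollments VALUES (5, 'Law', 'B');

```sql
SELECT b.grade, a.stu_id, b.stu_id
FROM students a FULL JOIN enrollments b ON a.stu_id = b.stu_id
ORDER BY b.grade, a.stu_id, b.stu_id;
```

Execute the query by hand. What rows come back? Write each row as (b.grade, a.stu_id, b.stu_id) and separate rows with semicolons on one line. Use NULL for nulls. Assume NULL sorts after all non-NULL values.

(A, NULL, 4); (B, NULL, 5); (B, NULL, 5); (C, 3, 3); (D, NULL, 4); (NULL, 6, NULL); (NULL, 6, NULL); (NULL, 6, NULL); (NULL, 6, NULL); (NULL, 6, NULL); (NULL, 8, NULL); (NULL, NULL, 4)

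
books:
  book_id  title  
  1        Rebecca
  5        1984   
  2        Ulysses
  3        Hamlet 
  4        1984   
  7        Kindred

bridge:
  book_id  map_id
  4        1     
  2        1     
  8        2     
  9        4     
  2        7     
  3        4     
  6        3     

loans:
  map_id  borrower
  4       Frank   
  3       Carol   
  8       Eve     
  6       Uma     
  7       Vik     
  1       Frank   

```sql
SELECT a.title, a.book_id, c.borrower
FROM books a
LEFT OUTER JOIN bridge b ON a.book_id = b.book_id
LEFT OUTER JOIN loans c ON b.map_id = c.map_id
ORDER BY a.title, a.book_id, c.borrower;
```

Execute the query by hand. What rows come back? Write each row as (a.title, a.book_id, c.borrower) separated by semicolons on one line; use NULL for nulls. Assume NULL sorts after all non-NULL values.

(1984, 4, Frank); (1984, 5, NULL); (Hamlet, 3, Frank); (Kindred, 7, NULL); (Rebecca, 1, NULL); (Ulysses, 2, Frank); (Ulysses, 2, Vik)

Joins associate left-to-right: books LEFT JOIN bridge on book_id gives 7 intermediate row(s).
Then LEFT JOIN `loans c` on map_id: each of those 7 rows is kept; rows whose b.map_id has no match in c get NULL for c's columns.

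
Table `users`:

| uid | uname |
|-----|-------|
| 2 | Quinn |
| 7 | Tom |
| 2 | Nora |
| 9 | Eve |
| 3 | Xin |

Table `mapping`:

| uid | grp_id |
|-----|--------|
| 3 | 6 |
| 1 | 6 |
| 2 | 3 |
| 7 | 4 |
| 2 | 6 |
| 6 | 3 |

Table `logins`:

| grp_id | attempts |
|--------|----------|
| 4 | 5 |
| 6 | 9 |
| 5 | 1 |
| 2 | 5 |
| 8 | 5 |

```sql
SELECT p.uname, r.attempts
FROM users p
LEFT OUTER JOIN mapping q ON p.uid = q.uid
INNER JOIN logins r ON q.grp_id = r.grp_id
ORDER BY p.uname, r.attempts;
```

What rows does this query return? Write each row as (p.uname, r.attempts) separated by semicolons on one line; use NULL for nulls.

(Nora, 9); (Quinn, 9); (Tom, 5); (Xin, 9)

Step 1 — p LEFT JOIN q on uid → 7 row(s).
Then INNER JOIN `logins r` on grp_id: keep only rows whose q.grp_id appears in r.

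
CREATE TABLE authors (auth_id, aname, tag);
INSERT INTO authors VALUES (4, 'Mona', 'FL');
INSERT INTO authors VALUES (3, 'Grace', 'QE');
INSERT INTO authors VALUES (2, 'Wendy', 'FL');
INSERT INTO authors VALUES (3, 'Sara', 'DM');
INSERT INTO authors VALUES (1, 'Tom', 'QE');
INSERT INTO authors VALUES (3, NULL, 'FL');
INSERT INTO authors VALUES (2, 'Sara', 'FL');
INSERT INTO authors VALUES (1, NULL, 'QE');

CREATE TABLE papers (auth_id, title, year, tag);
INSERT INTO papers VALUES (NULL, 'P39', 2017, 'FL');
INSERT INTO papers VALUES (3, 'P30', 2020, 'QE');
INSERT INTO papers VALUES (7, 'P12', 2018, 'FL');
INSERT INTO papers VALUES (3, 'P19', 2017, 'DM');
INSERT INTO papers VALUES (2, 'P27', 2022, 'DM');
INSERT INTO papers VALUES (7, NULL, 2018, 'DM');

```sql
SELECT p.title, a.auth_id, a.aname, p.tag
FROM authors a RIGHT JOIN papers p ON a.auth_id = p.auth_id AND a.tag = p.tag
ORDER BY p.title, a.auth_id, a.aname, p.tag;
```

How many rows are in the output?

RIGHT JOIN keeps every row from `papers`; unmatched rows get NULL for `authors`'s columns.
Matching on a.auth_id = p.auth_id AND a.tag = p.tag. A NULL in a compared column never satisfies the condition.
- auth_id=4, tag=FL: no matching p row.
- auth_id=3, tag=QE: 1 matching p row(s), so 1 row(s) emitted.
- auth_id=2, tag=FL: no matching p row.
- auth_id=3, tag=DM: 1 matching p row(s), so 1 row(s) emitted.
- auth_id=1, tag=QE: no matching p row.
- auth_id=3, tag=FL: no matching p row.
- auth_id=2, tag=FL: no matching p row.
- auth_id=1, tag=QE: no matching p row.
- 4 p row(s) had no a match → kept, a columns NULL.
Total: 2 matched + 4 padded = 6 rows.

6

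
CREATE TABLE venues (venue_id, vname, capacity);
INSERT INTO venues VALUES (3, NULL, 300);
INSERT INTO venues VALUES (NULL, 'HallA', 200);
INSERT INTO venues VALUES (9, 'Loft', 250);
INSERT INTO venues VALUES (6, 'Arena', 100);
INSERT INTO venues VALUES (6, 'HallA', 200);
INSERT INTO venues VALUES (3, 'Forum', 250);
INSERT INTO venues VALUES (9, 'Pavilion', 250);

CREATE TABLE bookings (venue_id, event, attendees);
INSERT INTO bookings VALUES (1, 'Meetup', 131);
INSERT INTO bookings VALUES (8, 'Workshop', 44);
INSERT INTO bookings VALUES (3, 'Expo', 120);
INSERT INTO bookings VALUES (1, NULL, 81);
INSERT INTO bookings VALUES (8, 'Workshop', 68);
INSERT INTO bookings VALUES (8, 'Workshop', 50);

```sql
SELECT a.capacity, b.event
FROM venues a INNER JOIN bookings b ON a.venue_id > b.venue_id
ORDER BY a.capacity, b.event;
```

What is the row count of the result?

22

INNER JOIN keeps only pairs where the ON condition holds.
Matching on a.venue_id > b.venue_id. A NULL in a compared column never satisfies the condition.
- a[0] venue_id=3 → 2 match(es) in b → 2 row(s).
- a[1] venue_id=NULL → no match; dropped.
- a[2] venue_id=9 → 6 match(es) in b → 6 row(s).
- a[3] venue_id=6 → 3 match(es) in b → 3 row(s).
- a[4] venue_id=6 → 3 match(es) in b → 3 row(s).
- a[5] venue_id=3 → 2 match(es) in b → 2 row(s).
- a[6] venue_id=9 → 6 match(es) in b → 6 row(s).
Total: 22 rows.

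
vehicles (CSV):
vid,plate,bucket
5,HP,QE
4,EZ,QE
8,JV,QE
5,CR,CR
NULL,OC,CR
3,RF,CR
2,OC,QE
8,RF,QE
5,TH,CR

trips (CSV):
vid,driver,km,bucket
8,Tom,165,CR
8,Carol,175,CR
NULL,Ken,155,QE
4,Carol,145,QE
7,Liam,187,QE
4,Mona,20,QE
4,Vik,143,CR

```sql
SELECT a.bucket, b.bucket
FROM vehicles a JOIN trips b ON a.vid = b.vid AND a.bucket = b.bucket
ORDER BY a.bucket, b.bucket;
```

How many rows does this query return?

INNER JOIN keeps only pairs where the ON condition holds.
Matching on a.vid = b.vid AND a.bucket = b.bucket. A NULL in a compared column never satisfies the condition.
- vid=5, bucket=QE: no matching b row, dropped.
- vid=4, bucket=QE: 2 matching b row(s), so 2 row(s) emitted.
- vid=8, bucket=QE: no matching b row, dropped.
- vid=5, bucket=CR: no matching b row, dropped.
- vid=NULL, bucket=CR: no matching b row, dropped.
- vid=3, bucket=CR: no matching b row, dropped.
- vid=2, bucket=QE: no matching b row, dropped.
- vid=8, bucket=QE: no matching b row, dropped.
- vid=5, bucket=CR: no matching b row, dropped.
Total: 2 rows.

2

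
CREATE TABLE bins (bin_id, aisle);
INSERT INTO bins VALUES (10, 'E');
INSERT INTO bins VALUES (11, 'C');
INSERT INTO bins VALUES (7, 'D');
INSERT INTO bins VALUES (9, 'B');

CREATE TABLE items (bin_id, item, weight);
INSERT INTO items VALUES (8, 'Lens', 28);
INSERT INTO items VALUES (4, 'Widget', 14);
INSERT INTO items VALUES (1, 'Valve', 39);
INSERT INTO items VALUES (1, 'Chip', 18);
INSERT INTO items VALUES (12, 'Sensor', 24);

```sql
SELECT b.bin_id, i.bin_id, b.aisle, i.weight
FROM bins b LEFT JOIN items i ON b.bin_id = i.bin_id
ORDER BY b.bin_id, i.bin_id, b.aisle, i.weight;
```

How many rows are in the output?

LEFT JOIN keeps every row from `bins`; unmatched rows get NULL for `items`'s columns.
Matching on b.bin_id = i.bin_id.
- b row (bin_id=10): no match → kept, i columns NULL.
- b row (bin_id=11): no match → kept, i columns NULL.
- b row (bin_id=7): no match → kept, i columns NULL.
- b row (bin_id=9): no match → kept, i columns NULL.
Total: 0 matched + 4 padded = 4 rows.

4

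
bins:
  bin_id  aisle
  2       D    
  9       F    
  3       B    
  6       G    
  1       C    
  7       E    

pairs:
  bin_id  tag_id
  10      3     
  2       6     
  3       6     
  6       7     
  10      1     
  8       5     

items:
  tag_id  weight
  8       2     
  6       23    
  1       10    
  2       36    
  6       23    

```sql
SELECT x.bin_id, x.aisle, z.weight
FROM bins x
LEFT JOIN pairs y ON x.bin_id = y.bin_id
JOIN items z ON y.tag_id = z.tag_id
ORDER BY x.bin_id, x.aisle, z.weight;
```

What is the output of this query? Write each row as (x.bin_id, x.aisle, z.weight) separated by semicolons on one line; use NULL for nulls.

(2, D, 23); (2, D, 23); (3, B, 23); (3, B, 23)

Evaluate left to right. First `bins x LEFT JOIN pairs y` on bin_id: 6 row(s).
Then INNER JOIN `items z` on tag_id: keep only rows whose y.tag_id appears in z.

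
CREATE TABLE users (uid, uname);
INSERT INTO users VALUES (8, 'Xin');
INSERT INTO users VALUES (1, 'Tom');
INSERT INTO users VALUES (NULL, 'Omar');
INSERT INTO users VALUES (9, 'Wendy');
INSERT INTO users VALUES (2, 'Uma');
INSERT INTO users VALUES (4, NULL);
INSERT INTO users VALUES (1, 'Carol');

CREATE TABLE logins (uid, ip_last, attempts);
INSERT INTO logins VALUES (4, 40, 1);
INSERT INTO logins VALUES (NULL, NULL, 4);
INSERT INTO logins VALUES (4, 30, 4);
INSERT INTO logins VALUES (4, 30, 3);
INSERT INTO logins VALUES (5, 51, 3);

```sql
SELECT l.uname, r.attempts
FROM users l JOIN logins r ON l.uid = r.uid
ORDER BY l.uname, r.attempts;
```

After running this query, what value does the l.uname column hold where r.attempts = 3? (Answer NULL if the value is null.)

NULL

INNER JOIN keeps only pairs where the ON condition holds.
Matching on l.uid = r.uid. A NULL in a compared column never satisfies the condition.
Matched pairs: 3.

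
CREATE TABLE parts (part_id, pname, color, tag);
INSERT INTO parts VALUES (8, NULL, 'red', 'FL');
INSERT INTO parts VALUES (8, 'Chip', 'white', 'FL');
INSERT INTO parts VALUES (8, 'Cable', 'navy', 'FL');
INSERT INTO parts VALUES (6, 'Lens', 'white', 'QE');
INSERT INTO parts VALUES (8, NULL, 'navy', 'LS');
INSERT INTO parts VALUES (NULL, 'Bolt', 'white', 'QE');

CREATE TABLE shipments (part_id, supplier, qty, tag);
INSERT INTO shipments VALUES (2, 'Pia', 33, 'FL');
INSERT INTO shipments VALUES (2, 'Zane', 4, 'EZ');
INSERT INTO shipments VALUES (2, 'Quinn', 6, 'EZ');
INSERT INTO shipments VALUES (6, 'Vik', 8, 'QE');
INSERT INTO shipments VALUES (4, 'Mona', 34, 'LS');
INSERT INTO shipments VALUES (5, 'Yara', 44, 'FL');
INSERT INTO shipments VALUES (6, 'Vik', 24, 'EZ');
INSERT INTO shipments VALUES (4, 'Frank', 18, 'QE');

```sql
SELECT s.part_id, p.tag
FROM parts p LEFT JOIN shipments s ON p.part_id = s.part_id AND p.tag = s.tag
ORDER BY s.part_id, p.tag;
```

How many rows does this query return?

LEFT JOIN keeps every row from `parts`; unmatched rows get NULL for `shipments`'s columns.
Matching on p.part_id = s.part_id AND p.tag = s.tag. A NULL in a compared column never satisfies the condition.
- part_id=8, tag=FL: no s row matches, row kept with s columns NULL.
- part_id=8, tag=FL: no s row matches, row kept with s columns NULL.
- part_id=8, tag=FL: no s row matches, row kept with s columns NULL.
- part_id=6, tag=QE: 1 matching s row(s), so 1 row(s) emitted.
- part_id=8, tag=LS: no s row matches, row kept with s columns NULL.
- part_id=NULL, tag=QE: no s row matches, row kept with s columns NULL.
Total: 1 matched + 5 padded = 6 rows.

6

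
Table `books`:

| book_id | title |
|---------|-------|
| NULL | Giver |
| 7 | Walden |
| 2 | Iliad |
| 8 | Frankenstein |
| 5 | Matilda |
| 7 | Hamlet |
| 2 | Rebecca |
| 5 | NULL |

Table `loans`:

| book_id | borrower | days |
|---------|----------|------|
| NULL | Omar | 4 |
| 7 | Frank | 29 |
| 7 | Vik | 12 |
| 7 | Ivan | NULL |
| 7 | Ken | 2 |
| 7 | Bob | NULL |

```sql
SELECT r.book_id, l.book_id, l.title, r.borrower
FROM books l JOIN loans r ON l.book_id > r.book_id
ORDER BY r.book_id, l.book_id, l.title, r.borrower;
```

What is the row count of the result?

5

INNER JOIN keeps only pairs where the ON condition holds.
Matching on l.book_id > r.book_id. A NULL in a compared column never satisfies the condition.
- l row (book_id=NULL): no match → dropped.
- l row (book_id=7): no match → dropped.
- l row (book_id=2): no match → dropped.
- l row (book_id=8): matches 5 r row(s) → 5 output row(s).
- l row (book_id=5): no match → dropped.
- l row (book_id=7): no match → dropped.
- l row (book_id=2): no match → dropped.
- l row (book_id=5): no match → dropped.
Total: 5 rows.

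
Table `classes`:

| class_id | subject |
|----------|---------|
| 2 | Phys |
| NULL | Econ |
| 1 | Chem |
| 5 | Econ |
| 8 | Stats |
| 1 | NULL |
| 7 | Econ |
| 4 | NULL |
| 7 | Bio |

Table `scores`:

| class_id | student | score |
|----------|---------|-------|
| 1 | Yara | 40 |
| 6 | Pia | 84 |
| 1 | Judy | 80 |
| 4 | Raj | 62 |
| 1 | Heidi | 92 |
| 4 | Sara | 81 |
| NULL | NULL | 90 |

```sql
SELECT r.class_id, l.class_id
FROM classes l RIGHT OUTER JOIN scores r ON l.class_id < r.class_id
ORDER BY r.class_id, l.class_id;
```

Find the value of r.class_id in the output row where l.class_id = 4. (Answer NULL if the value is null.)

RIGHT JOIN keeps every row from `scores`; unmatched rows get NULL for `classes`'s columns.
Matching on l.class_id < r.class_id. A NULL in a compared column never satisfies the condition.
Matched pairs: 11; unmatched r rows kept: 4.

6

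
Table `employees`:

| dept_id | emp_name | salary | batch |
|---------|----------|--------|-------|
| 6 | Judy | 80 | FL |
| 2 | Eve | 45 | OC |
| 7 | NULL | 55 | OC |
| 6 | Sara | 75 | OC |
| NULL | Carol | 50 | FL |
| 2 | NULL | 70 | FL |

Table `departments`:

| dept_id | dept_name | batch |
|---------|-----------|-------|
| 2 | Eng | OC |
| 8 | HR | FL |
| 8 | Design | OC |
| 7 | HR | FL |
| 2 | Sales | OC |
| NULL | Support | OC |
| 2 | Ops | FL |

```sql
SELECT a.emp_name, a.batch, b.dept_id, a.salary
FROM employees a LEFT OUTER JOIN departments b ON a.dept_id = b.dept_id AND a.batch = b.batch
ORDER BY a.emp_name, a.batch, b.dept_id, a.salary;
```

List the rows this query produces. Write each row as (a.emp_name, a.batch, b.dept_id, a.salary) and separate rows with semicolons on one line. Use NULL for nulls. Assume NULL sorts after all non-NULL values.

(Carol, FL, NULL, 50); (Eve, OC, 2, 45); (Eve, OC, 2, 45); (Judy, FL, NULL, 80); (Sara, OC, NULL, 75); (NULL, FL, 2, 70); (NULL, OC, NULL, 55)

LEFT JOIN keeps every row from `employees`; unmatched rows get NULL for `departments`'s columns.
Matching on a.dept_id = b.dept_id AND a.batch = b.batch. A NULL in a compared column never satisfies the condition.
Matched pairs: 3; unmatched a rows kept: 4.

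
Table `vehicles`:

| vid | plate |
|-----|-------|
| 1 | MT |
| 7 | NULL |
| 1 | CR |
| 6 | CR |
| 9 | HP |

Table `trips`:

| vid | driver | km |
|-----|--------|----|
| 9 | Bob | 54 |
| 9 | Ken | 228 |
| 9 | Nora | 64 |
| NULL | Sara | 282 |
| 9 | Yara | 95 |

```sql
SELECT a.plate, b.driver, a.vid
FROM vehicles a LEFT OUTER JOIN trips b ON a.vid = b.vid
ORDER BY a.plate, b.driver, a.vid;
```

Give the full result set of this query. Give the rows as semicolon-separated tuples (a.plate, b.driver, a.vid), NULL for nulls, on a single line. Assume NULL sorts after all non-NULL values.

(CR, NULL, 1); (CR, NULL, 6); (HP, Bob, 9); (HP, Ken, 9); (HP, Nora, 9); (HP, Yara, 9); (MT, NULL, 1); (NULL, NULL, 7)

LEFT JOIN keeps every row from `vehicles`; unmatched rows get NULL for `trips`'s columns.
Matching on a.vid = b.vid. A NULL in a compared column never satisfies the condition.
Matched pairs: 4; unmatched a rows kept: 4.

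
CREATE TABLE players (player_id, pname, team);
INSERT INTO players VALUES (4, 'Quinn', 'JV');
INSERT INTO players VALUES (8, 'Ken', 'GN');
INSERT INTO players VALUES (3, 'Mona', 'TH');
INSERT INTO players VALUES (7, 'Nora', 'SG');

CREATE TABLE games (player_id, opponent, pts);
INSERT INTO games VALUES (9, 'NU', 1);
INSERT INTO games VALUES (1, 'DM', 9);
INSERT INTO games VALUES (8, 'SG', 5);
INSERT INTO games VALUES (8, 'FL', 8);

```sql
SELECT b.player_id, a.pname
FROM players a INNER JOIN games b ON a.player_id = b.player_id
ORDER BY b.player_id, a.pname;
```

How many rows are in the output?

2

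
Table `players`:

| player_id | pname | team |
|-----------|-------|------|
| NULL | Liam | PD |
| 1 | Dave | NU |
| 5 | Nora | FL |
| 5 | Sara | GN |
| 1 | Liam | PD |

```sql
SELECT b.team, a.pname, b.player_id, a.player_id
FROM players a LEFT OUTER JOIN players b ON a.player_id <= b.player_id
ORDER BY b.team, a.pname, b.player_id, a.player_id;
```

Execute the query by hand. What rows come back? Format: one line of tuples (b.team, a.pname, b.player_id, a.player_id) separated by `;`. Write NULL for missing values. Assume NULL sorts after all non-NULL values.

LEFT JOIN keeps every row from `players a`; unmatched rows get NULL for `players b`'s columns.
Matching on a.player_id <= b.player_id. A NULL in a compared column never satisfies the condition.
- a[0] player_id=NULL → no match; kept with NULLs on the b side.
- a[1] player_id=1 → 4 match(es) in b → 4 row(s).
- a[2] player_id=5 → 2 match(es) in b → 2 row(s).
- a[3] player_id=5 → 2 match(es) in b → 2 row(s).
- a[4] player_id=1 → 4 match(es) in b → 4 row(s).

(FL, Dave, 5, 1); (FL, Liam, 5, 1); (FL, Nora, 5, 5); (FL, Sara, 5, 5); (GN, Dave, 5, 1); (GN, Liam, 5, 1); (GN, Nora, 5, 5); (GN, Sara, 5, 5); (NU, Dave, 1, 1); (NU, Liam, 1, 1); (PD, Dave, 1, 1); (PD, Liam, 1, 1); (NULL, Liam, NULL, NULL)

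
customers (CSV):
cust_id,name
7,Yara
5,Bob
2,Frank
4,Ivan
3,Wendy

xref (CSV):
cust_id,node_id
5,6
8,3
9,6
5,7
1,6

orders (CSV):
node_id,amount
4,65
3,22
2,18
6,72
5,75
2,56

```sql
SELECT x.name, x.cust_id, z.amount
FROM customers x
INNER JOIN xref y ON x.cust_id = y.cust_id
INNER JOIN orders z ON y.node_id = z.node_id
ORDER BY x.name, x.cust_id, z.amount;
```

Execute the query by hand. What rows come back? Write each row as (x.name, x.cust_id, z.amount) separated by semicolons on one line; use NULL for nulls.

(Bob, 5, 72)

Joins associate left-to-right: customers INNER JOIN xref on cust_id gives 2 intermediate row(s).
Then INNER JOIN `orders z` on node_id: keep only rows whose y.node_id appears in z.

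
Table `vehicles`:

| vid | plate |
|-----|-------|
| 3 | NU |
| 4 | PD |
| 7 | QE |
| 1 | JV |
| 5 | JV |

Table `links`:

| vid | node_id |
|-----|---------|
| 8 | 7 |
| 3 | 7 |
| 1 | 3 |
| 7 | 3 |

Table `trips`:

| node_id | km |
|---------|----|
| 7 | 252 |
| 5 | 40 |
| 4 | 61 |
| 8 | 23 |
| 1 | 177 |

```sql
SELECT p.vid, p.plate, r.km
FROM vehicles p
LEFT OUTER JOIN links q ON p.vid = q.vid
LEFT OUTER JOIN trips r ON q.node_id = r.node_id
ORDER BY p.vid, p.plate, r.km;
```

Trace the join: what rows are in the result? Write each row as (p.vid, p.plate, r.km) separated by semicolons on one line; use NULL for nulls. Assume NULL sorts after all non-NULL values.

(1, JV, NULL); (3, NU, 252); (4, PD, NULL); (5, JV, NULL); (7, QE, NULL)

Joins associate left-to-right: vehicles LEFT JOIN links on vid gives 5 intermediate row(s).
Then LEFT JOIN `trips r` on node_id: each of those 5 rows is kept; rows whose q.node_id has no match in r get NULL for r's columns.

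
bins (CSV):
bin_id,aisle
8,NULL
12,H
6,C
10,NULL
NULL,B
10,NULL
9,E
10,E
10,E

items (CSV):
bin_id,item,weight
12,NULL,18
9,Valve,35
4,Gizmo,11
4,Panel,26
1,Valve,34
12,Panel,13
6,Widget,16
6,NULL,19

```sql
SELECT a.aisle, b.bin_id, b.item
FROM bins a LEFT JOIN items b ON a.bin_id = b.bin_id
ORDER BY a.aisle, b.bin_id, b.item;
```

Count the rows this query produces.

11

LEFT JOIN keeps every row from `bins`; unmatched rows get NULL for `items`'s columns.
Matching on a.bin_id = b.bin_id. A NULL in a compared column never satisfies the condition.
Matched pairs: 5; unmatched a rows kept: 6.
Total: 5 matched + 6 padded = 11 rows.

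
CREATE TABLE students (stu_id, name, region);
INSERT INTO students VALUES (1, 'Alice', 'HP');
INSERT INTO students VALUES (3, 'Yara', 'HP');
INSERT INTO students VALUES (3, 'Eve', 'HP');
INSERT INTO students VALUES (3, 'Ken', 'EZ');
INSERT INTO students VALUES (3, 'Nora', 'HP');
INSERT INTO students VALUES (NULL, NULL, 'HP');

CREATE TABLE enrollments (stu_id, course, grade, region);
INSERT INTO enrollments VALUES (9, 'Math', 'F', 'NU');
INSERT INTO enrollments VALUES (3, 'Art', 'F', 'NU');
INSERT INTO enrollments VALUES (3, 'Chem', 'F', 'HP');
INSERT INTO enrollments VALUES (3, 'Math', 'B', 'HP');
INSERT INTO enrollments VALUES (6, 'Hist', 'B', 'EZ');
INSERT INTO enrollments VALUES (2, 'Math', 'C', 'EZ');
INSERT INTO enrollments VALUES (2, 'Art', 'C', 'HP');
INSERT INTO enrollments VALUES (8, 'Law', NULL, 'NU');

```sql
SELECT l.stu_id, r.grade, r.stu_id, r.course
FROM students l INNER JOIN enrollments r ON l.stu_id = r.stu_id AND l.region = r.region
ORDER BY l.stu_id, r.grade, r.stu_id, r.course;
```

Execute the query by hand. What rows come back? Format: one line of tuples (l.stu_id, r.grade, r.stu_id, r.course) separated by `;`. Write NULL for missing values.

INNER JOIN keeps only pairs where the ON condition holds.
Matching on l.stu_id = r.stu_id AND l.region = r.region. A NULL in a compared column never satisfies the condition.
- l[0] stu_id=1, region=HP → no match; dropped.
- l[1] stu_id=3, region=HP → 2 match(es) in r → 2 row(s).
- l[2] stu_id=3, region=HP → 2 match(es) in r → 2 row(s).
- l[3] stu_id=3, region=EZ → no match; dropped.
- l[4] stu_id=3, region=HP → 2 match(es) in r → 2 row(s).
- l[5] stu_id=NULL, region=HP → no match; dropped.
After projecting and ordering:
l.stu_id | r.grade | r.stu_id | r.course
3 | B | 3 | Math
3 | B | 3 | Math
3 | B | 3 | Math
3 | F | 3 | Chem
3 | F | 3 | Chem
3 | F | 3 | Chem

(3, B, 3, Math); (3, B, 3, Math); (3, B, 3, Math); (3, F, 3, Chem); (3, F, 3, Chem); (3, F, 3, Chem)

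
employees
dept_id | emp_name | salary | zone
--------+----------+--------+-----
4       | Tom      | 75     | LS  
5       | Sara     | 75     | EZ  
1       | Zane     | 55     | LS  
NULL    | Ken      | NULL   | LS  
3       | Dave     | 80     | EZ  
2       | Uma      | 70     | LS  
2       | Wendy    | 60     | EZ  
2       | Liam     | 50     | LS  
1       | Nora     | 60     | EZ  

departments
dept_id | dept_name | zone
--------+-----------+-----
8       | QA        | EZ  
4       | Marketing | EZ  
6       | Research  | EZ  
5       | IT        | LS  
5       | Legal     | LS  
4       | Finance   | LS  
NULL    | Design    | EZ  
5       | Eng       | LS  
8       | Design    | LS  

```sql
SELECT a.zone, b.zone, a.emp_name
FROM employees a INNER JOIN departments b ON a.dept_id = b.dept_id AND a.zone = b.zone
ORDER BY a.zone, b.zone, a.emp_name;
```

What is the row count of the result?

INNER JOIN keeps only pairs where the ON condition holds.
Matching on a.dept_id = b.dept_id AND a.zone = b.zone. A NULL in a compared column never satisfies the condition.
Matched pairs: 1.
Total: 1 rows.

1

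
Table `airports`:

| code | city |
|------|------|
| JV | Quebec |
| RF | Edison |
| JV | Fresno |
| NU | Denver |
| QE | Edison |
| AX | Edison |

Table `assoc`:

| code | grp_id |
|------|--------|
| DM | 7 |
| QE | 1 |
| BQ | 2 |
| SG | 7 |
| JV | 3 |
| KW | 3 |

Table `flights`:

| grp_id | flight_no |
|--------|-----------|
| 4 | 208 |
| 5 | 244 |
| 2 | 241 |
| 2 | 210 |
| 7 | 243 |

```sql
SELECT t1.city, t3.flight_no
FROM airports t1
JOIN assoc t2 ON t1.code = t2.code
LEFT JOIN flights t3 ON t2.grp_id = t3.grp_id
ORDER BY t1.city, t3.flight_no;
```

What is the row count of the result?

Evaluate left to right. First `airports t1 INNER JOIN assoc t2` on code: 3 row(s).
Then LEFT JOIN `flights t3` on grp_id: each of those 3 rows is kept; rows whose t2.grp_id has no match in t3 get NULL for t3's columns.
Result: 3 row(s).

3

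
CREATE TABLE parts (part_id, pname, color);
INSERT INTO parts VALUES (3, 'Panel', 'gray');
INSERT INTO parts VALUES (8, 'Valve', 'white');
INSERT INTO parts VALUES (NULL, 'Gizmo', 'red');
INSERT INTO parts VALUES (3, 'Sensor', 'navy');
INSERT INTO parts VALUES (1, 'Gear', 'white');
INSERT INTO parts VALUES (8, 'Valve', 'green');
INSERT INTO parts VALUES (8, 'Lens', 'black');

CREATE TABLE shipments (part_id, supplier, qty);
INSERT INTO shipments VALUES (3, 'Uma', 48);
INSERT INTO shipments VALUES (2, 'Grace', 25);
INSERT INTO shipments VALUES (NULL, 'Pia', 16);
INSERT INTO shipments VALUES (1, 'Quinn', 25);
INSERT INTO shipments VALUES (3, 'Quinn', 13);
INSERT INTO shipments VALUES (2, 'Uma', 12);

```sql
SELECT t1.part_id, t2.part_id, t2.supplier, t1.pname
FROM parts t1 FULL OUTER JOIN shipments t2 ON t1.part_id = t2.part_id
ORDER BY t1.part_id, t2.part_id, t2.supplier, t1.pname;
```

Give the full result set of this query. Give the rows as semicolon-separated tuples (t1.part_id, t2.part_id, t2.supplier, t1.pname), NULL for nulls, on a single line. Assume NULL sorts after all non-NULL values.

(1, 1, Quinn, Gear); (3, 3, Quinn, Panel); (3, 3, Quinn, Sensor); (3, 3, Uma, Panel); (3, 3, Uma, Sensor); (8, NULL, NULL, Lens); (8, NULL, NULL, Valve); (8, NULL, NULL, Valve); (NULL, 2, Grace, NULL); (NULL, 2, Uma, NULL); (NULL, NULL, Pia, NULL); (NULL, NULL, NULL, Gizmo)

FULL OUTER JOIN keeps every row from both sides; unmatched rows get NULL for the other side's columns.
Matching on t1.part_id = t2.part_id. A NULL in a compared column never satisfies the condition.
- t1 (part_id=3) pairs with 2 row(s) of t2.
- t1 (part_id=8) has no partner → padded with NULL.
- t1 (part_id=NULL) has no partner → padded with NULL.
- t1 (part_id=3) pairs with 2 row(s) of t2.
- t1 (part_id=1) pairs with 1 row(s) of t2.
- t1 (part_id=8) has no partner → padded with NULL.
- t1 (part_id=8) has no partner → padded with NULL.
- 3 row(s) from t2 found no t1 partner → padded with NULL.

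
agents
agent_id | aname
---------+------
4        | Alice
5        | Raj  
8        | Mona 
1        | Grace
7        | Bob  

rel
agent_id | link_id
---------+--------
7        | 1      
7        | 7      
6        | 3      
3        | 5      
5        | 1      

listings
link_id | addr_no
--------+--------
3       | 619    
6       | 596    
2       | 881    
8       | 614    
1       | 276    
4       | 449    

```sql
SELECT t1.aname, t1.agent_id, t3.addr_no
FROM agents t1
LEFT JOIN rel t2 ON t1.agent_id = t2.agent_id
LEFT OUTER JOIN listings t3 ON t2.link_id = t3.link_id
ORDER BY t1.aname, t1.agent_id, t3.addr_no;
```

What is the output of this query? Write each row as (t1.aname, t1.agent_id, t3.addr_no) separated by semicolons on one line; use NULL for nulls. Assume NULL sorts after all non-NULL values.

Joins associate left-to-right: agents LEFT JOIN rel on agent_id gives 6 intermediate row(s).
Then LEFT JOIN `listings t3` on link_id: each of those 6 rows is kept; rows whose t2.link_id has no match in t3 get NULL for t3's columns.

(Alice, 4, NULL); (Bob, 7, 276); (Bob, 7, NULL); (Grace, 1, NULL); (Mona, 8, NULL); (Raj, 5, 276)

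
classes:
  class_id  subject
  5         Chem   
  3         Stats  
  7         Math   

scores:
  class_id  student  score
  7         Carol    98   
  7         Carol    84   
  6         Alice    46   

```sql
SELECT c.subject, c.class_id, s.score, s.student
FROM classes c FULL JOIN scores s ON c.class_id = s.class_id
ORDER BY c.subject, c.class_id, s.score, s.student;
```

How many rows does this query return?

FULL OUTER JOIN keeps every row from both sides; unmatched rows get NULL for the other side's columns.
Matching on c.class_id = s.class_id.
Matched pairs: 2; unmatched c rows kept: 2; unmatched s rows kept: 1.
Total: 2 matched + 3 padded = 5 rows.

5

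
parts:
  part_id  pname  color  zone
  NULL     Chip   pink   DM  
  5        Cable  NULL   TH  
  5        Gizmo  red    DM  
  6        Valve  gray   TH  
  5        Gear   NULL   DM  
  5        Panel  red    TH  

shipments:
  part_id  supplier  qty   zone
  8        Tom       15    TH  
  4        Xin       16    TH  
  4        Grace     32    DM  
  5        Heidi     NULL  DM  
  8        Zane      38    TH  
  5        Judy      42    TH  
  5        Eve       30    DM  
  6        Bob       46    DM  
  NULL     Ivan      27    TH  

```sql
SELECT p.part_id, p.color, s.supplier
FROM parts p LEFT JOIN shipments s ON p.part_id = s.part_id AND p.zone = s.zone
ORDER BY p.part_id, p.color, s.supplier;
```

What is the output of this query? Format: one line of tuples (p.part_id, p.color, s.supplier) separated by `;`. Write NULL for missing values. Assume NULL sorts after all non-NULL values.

(5, red, Eve); (5, red, Heidi); (5, red, Judy); (5, NULL, Eve); (5, NULL, Heidi); (5, NULL, Judy); (6, gray, NULL); (NULL, pink, NULL)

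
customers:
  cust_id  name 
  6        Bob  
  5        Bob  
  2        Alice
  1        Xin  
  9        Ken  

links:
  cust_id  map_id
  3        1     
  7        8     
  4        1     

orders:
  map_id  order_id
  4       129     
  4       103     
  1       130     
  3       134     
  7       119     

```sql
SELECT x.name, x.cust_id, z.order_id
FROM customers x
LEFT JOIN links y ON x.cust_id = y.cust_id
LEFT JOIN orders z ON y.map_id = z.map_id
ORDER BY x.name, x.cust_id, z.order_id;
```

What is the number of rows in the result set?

Joins associate left-to-right: customers LEFT JOIN links on cust_id gives 5 intermediate row(s).
Then LEFT JOIN `orders z` on map_id: each of those 5 rows is kept; rows whose y.map_id has no match in z get NULL for z's columns.
Result: 5 row(s).

5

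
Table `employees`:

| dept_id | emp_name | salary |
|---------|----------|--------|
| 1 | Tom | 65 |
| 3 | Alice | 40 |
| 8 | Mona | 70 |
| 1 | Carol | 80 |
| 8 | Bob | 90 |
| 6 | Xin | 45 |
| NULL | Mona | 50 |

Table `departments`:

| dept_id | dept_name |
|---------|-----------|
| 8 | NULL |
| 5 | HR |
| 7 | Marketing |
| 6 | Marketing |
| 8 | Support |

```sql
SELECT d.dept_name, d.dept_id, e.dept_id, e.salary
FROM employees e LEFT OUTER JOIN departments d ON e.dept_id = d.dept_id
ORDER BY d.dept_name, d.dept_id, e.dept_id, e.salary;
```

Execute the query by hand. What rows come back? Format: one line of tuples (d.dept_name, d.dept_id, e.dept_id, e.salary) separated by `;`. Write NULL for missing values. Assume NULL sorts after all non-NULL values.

(Marketing, 6, 6, 45); (Support, 8, 8, 70); (Support, 8, 8, 90); (NULL, 8, 8, 70); (NULL, 8, 8, 90); (NULL, NULL, 1, 65); (NULL, NULL, 1, 80); (NULL, NULL, 3, 40); (NULL, NULL, NULL, 50)

LEFT JOIN keeps every row from `employees`; unmatched rows get NULL for `departments`'s columns.
Matching on e.dept_id = d.dept_id. A NULL in a compared column never satisfies the condition.
- e row (dept_id=1): no match → kept, d columns NULL.
- e row (dept_id=3): no match → kept, d columns NULL.
- e row (dept_id=8): matches 2 d row(s) → 2 output row(s).
- e row (dept_id=1): no match → kept, d columns NULL.
- e row (dept_id=8): matches 2 d row(s) → 2 output row(s).
- e row (dept_id=6): matches 1 d row(s) → 1 output row(s).
- e row (dept_id=NULL): no match → kept, d columns NULL.
After projecting and ordering:
d.dept_name | d.dept_id | e.dept_id | e.salary
Marketing | 6 | 6 | 45
Support | 8 | 8 | 70
Support | 8 | 8 | 90
NULL | 8 | 8 | 70
NULL | 8 | 8 | 90
NULL | NULL | 1 | 65
NULL | NULL | 1 | 80
NULL | NULL | 3 | 40
NULL | NULL | NULL | 50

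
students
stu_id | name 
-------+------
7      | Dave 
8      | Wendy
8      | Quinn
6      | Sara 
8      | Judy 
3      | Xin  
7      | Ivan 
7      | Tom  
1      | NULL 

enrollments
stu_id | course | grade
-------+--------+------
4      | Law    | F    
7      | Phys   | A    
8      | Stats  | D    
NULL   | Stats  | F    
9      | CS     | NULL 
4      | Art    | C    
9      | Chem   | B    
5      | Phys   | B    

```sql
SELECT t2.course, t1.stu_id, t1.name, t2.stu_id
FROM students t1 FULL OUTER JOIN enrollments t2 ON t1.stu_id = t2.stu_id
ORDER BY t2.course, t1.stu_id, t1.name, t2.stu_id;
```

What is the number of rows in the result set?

15

FULL OUTER JOIN keeps every row from both sides; unmatched rows get NULL for the other side's columns.
Matching on t1.stu_id = t2.stu_id. A NULL in a compared column never satisfies the condition.
Matched pairs: 6; unmatched t1 rows kept: 3; unmatched t2 rows kept: 6.
Total: 6 matched + 9 padded = 15 rows.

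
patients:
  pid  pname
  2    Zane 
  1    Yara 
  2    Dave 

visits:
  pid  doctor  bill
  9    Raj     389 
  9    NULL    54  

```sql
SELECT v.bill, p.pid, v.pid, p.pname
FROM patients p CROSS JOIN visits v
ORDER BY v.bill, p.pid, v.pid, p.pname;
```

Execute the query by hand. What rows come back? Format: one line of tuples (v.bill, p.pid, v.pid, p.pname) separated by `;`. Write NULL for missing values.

(54, 1, 9, Yara); (54, 2, 9, Dave); (54, 2, 9, Zane); (389, 1, 9, Yara); (389, 2, 9, Dave); (389, 2, 9, Zane)

CROSS JOIN pairs every row of `patients` with every row of `visits`: 3 × 2 = 6 rows.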